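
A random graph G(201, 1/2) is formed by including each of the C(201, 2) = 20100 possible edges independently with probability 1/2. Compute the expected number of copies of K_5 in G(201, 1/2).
E[# K_5] = C(201, 5) · (1/2)^C(5, 2) = 2600334990 / 2^10 = 1300167495/512 ≈ 2539389.638672

For each 5-subset S of vertices (there are C(201, 5) = 2600334990 such S), let X_S = 1 if S induces a K_5 (all C(5, 2) = 10 edges present). Then P(X_S = 1) = (1/2)^10 = 1/1024. By linearity of expectation, E[# K_5] = C(201, 5) · (1/2)^10 = 2600334990 / 1024 = 1300167495/512 ≈ 2539389.638672.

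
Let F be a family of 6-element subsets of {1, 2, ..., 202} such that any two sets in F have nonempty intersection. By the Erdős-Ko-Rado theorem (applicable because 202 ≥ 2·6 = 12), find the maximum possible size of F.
max |F| = C(201, 5) = 2600334990

The Erdős-Ko-Rado theorem states: for n ≥ 2k, an intersecting family of k-subsets of an n-element set has size at most C(n − 1, k − 1), with equality for 'star' families {A ⊆ [n] : |A| = k, i ∈ A} (fix an element i). For n = 202, k = 6: C(201, 5) = 2600334990.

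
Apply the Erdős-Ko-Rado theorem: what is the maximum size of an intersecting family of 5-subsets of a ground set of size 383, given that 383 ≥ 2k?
max |F| = C(382, 4) = 873373285

Erdős-Ko-Rado (1961): when n ≥ 2k, max |F| = C(n−1, k−1). The bound is attained by the star {A : i ∈ A} for any fixed i ∈ [n]. Here C(383−1, 5−1) = C(382, 4) = 873373285.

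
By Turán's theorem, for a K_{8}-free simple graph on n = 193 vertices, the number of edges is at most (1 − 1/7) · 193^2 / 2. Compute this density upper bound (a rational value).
Turán density bound = (6/7) · 193^2/2 = 111747/7 ≈ 15963.8571

Turán's theorem: ex(n, K_{r+1}) is achieved by the complete r-partite Turán graph T(n, r) with parts as balanced as possible, and is at most (1 − 1/r) · n^2/2. For r = 7, n = 193: the density bound is (6/7) · 37249/2 = 111747/7 ≈ 15963.8571. The integer-valued extremum is e(T(193, 7)) = 15963, which is strictly less than the density bound 111747/7 since 7 ∤ 193 (the parts of T(193, 7) cannot all be equal).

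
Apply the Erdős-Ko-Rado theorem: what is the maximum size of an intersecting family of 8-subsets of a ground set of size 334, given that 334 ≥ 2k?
max |F| = C(333, 7) = 84549532139028

The Erdős-Ko-Rado theorem states: for n ≥ 2k, an intersecting family of k-subsets of an n-element set has size at most C(n − 1, k − 1), with equality for 'star' families {A ⊆ [n] : |A| = k, i ∈ A} (fix an element i). For n = 334, k = 8: C(333, 7) = 84549532139028.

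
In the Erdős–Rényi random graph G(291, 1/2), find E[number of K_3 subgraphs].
E[# K_3] = C(291, 3) · (1/2)^C(3, 2) = 4064785 / 2^3 = 508098.125

For each 3-subset S of vertices (there are C(291, 3) = 4064785 such S), let X_S = 1 if S induces a K_3 (all C(3, 2) = 3 edges present). Then P(X_S = 1) = (1/2)^3 = 1/8. By linearity of expectation, E[# K_3] = C(291, 3) · (1/2)^3 = 4064785 / 8 = 508098.125.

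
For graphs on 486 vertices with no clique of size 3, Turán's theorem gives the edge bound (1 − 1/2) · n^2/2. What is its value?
Turán density bound = (1/2) · 486^2/2 = 59049

Turán's theorem: ex(n, K_{r+1}) is achieved by the complete r-partite Turán graph T(n, r) with parts as balanced as possible, and is at most (1 − 1/r) · n^2/2. For r = 2, n = 486: the density bound is (1/2) · 236196/2 = 59049. Since 2 ∣ 486, the Turán graph T(486, 2) has parts of equal size 243, and its edge count e(T(486, 2)) = 59049 attains the density bound exactly.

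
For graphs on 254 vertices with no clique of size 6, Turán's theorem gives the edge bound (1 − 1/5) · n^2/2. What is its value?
Turán density bound = (4/5) · 254^2/2 = 129032/5 ≈ 25806.4

Turán's theorem: ex(n, K_{r+1}) is achieved by the complete r-partite Turán graph T(n, r) with parts as balanced as possible, and is at most (1 − 1/r) · n^2/2. For r = 5, n = 254: the density bound is (4/5) · 64516/2 = 129032/5 ≈ 25806.4. The integer-valued extremum is e(T(254, 5)) = 25806, which is strictly less than the density bound 129032/5 since 5 ∤ 254 (the parts of T(254, 5) cannot all be equal).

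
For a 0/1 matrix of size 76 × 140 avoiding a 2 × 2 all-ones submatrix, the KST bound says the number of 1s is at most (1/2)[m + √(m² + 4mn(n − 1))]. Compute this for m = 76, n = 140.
z(76, 140; 2, 2) ≤ (1/2)[76 + √(76² + 4·76·140·139)] = (1/2)[76 + √5921616] = 1254.7185

Kővári–Sós–Turán: let r_1, ..., r_76 be the row sums and z = Σ r_i the total number of 1s. Each pair of columns can share at most one row with both entries 1 (else a 2×2 all-ones block appears), so Σ_i C(r_i, 2) ≤ C(140, 2) = 9730. By convexity Σ_i C(r_i, 2) ≥ 76·C(z/76, 2) = z(z − 76)/(2·76), giving z² − 76z − 76·140·139 ≤ 0 and hence z ≤ (1/2)[76 + √(5776 + 4·1478960)] = (1/2)[76 + √5921616] ≈ (1/2)(76 + 2433.4371) = 1254.7185.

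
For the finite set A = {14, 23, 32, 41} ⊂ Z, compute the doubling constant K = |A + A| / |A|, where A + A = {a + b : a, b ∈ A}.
K = |A + A| / |A| = 7/4

Enumerate A + A = {a + b : a, b ∈ A}. With |A| = 4, there are |A|^2 = 16 ordered sum pairs; collecting distinct values, A + A = {28, 37, 46, 55, 64, 73, 82}, so |A + A| = 7. Thus K = 7/4. Here |A + A| = 2|A| − 1 = 7, the minimum possible — so K = 7/4 is minimal, which holds iff A is an arithmetic progression.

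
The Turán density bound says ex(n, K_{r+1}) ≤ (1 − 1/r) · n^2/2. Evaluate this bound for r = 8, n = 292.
Turán density bound = (7/8) · 292^2/2 = 37303

Turán's theorem: ex(n, K_{r+1}) is achieved by the complete r-partite Turán graph T(n, r) with parts as balanced as possible, and is at most (1 − 1/r) · n^2/2. For r = 8, n = 292: the density bound is (7/8) · 85264/2 = 37303. The integer-valued extremum is e(T(292, 8)) = 37302, which is strictly less than the density bound 37303 since 8 ∤ 292 (the parts of T(292, 8) cannot all be equal).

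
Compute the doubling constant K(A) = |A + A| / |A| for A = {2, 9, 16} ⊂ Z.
K = |A + A| / |A| = 5/3

Enumerate A + A = {a + b : a, b ∈ A}. With |A| = 3, there are |A|^2 = 9 ordered sum pairs; collecting distinct values, A + A = {4, 11, 18, 25, 32}, so |A + A| = 5. Thus K = 5/3. Here |A + A| = 2|A| − 1 = 5, the minimum possible — so K = 5/3 is minimal, which holds iff A is an arithmetic progression.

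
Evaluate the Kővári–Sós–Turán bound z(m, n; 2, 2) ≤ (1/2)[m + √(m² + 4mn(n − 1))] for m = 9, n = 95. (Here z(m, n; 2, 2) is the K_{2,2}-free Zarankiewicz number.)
z(9, 95; 2, 2) ≤ (1/2)[9 + √(9² + 4·9·95·94)] = (1/2)[9 + √321561] = 288.0317

Kővári–Sós–Turán: let r_1, ..., r_9 be the row sums and z = Σ r_i the total number of 1s. Each pair of columns can share at most one row with both entries 1 (else a 2×2 all-ones block appears), so Σ_i C(r_i, 2) ≤ C(95, 2) = 4465. By convexity Σ_i C(r_i, 2) ≥ 9·C(z/9, 2) = z(z − 9)/(2·9), giving z² − 9z − 9·95·94 ≤ 0 and hence z ≤ (1/2)[9 + √(81 + 4·80370)] = (1/2)[9 + √321561] ≈ (1/2)(9 + 567.0635) = 288.0317.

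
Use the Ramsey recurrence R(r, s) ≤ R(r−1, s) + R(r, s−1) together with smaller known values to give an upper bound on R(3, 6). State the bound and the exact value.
R(3, 6) ≤ R(2, 6) + R(3, 5) = 6 + 14 = 20; exact value R(3, 6) = 18.

The Erdős–Szekeres recurrence R(r, s) ≤ R(r−1, s) + R(r, s−1) applied to (r, s) = (3, 6) gives
  R(3, 6) ≤ R(2, 6) + R(3, 5) = 6 + 14 = 20.
(Recall R(2, k) = k and R is symmetric.) The recurrence is not tight here (it gives 20, but the exact value is R(3, 6) = 18); the tight upper bound requires a sharper argument than the simple recurrence, combined with a lower-bound construction on K_{17}.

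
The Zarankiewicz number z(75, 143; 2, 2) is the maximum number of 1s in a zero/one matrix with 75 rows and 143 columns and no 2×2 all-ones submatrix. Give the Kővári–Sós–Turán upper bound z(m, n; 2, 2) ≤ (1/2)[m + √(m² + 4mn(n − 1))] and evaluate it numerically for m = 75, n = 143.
z(75, 143; 2, 2) ≤ (1/2)[75 + √(75² + 4·75·143·142)] = (1/2)[75 + √6097425] = 1272.1482

Kővári–Sós–Turán: let r_1, ..., r_75 be the row sums and z = Σ r_i the total number of 1s. Each pair of columns can share at most one row with both entries 1 (else a 2×2 all-ones block appears), so Σ_i C(r_i, 2) ≤ C(143, 2) = 10153. By convexity Σ_i C(r_i, 2) ≥ 75·C(z/75, 2) = z(z − 75)/(2·75), giving z² − 75z − 75·143·142 ≤ 0 and hence z ≤ (1/2)[75 + √(5625 + 4·1522950)] = (1/2)[75 + √6097425] ≈ (1/2)(75 + 2469.2965) = 1272.1482.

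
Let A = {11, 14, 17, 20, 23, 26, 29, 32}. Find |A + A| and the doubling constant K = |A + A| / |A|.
K = |A + A| / |A| = 15/8

Enumerate A + A = {a + b : a, b ∈ A}. With |A| = 8, there are |A|^2 = 64 ordered sum pairs; collecting distinct values, A + A = {22, 25, 28, 31, 34, 37, 40, 43, 46, 49, 52, 55, 58, 61, 64}, so |A + A| = 15. Thus K = 15/8. Here |A + A| = 2|A| − 1 = 15, the minimum possible — so K = 15/8 is minimal, which holds iff A is an arithmetic progression.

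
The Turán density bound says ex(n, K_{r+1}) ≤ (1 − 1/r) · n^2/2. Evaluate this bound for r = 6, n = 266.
Turán density bound = (5/6) · 266^2/2 = 88445/3 ≈ 29481.6667

Turán's theorem: ex(n, K_{r+1}) is achieved by the complete r-partite Turán graph T(n, r) with parts as balanced as possible, and is at most (1 − 1/r) · n^2/2. For r = 6, n = 266: the density bound is (5/6) · 70756/2 = 88445/3 ≈ 29481.6667. The integer-valued extremum is e(T(266, 6)) = 29481, which is strictly less than the density bound 88445/3 since 6 ∤ 266 (the parts of T(266, 6) cannot all be equal).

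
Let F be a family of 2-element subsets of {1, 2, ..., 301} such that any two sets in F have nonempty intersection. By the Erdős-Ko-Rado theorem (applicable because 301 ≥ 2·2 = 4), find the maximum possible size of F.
max |F| = C(300, 1) = 300

Erdős-Ko-Rado (1961): when n ≥ 2k, max |F| = C(n−1, k−1). The bound is attained by the star {A : i ∈ A} for any fixed i ∈ [n]. Here C(301−1, 2−1) = C(300, 1) = 300.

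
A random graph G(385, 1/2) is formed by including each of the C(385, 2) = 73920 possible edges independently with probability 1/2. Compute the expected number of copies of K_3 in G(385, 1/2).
E[# K_3] = C(385, 3) · (1/2)^C(3, 2) = 9437120 / 2^3 = 1179640

For each 3-subset S of vertices (there are C(385, 3) = 9437120 such S), let X_S = 1 if S induces a K_3 (all C(3, 2) = 3 edges present). Then P(X_S = 1) = (1/2)^3 = 1/8. By linearity of expectation, E[# K_3] = C(385, 3) · (1/2)^3 = 9437120 / 8 = 1179640.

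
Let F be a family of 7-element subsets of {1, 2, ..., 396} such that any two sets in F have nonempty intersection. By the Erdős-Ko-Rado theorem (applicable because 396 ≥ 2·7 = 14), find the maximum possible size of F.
max |F| = C(395, 6) = 5077860934510

The Erdős-Ko-Rado theorem states: for n ≥ 2k, an intersecting family of k-subsets of an n-element set has size at most C(n − 1, k − 1), with equality for 'star' families {A ⊆ [n] : |A| = k, i ∈ A} (fix an element i). For n = 396, k = 7: C(395, 6) = 5077860934510.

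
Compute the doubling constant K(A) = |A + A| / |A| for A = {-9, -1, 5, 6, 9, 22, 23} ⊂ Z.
K = |A + A| / |A| = 26/7

Enumerate A + A = {a + b : a, b ∈ A}. With |A| = 7, there are |A|^2 = 49 ordered sum pairs; collecting distinct values, A + A = {-18, -10, -4, -3, -2, 0, 4, 5, 8, 10, 11, 12, 13, 14, 15, 18, 21, 22, 27, 28, 29, 31, 32, 44, 45, 46}, so |A + A| = 26. Thus K = 26/7. For comparison, the minimum possible |A + A| over all 7-element sets is 2·7 − 1 = 13 (so min K = 13/7), attained only by arithmetic progressions.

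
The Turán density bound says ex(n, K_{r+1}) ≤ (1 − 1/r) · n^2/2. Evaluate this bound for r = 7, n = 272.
Turán density bound = (6/7) · 272^2/2 = 221952/7 ≈ 31707.4286

Turán's theorem: ex(n, K_{r+1}) is achieved by the complete r-partite Turán graph T(n, r) with parts as balanced as possible, and is at most (1 − 1/r) · n^2/2. For r = 7, n = 272: the density bound is (6/7) · 73984/2 = 221952/7 ≈ 31707.4286. The integer-valued extremum is e(T(272, 7)) = 31707, which is strictly less than the density bound 221952/7 since 7 ∤ 272 (the parts of T(272, 7) cannot all be equal).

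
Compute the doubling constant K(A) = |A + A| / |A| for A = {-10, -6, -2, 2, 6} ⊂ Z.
K = |A + A| / |A| = 9/5

Enumerate A + A = {a + b : a, b ∈ A}. With |A| = 5, there are |A|^2 = 25 ordered sum pairs; collecting distinct values, A + A = {-20, -16, -12, -8, -4, 0, 4, 8, 12}, so |A + A| = 9. Thus K = 9/5. Here |A + A| = 2|A| − 1 = 9, the minimum possible — so K = 9/5 is minimal, which holds iff A is an arithmetic progression.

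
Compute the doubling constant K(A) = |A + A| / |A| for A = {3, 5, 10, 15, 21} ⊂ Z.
K = |A + A| / |A| = 14/5

Enumerate A + A = {a + b : a, b ∈ A}. With |A| = 5, there are |A|^2 = 25 ordered sum pairs; collecting distinct values, A + A = {6, 8, 10, 13, 15, 18, 20, 24, 25, 26, 30, 31, 36, 42}, so |A + A| = 14. Thus K = 14/5. For comparison, the minimum possible |A + A| over all 5-element sets is 2·5 − 1 = 9 (so min K = 9/5), attained only by arithmetic progressions.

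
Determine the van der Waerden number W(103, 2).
W(103, 2) = 103 + 1 = 104

A 2-term AP is any pair of integers, so a monochromatic 2-AP exists iff some colour is used at least twice. With 103 colours, the colouring i ↦ i on {1, ..., 103} uses each colour once, avoiding any monochromatic pair, so W(103, 2) > 103. For {1, ..., 104}, pigeonhole forces two integers of the same colour, which form a monochromatic 2-AP. Hence W(103, 2) = 104.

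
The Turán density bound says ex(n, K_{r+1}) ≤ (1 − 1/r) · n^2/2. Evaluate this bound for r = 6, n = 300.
Turán density bound = (5/6) · 300^2/2 = 37500

Turán's theorem: ex(n, K_{r+1}) is achieved by the complete r-partite Turán graph T(n, r) with parts as balanced as possible, and is at most (1 − 1/r) · n^2/2. For r = 6, n = 300: the density bound is (5/6) · 90000/2 = 37500. Since 6 ∣ 300, the Turán graph T(300, 6) has parts of equal size 50, and its edge count e(T(300, 6)) = 37500 attains the density bound exactly.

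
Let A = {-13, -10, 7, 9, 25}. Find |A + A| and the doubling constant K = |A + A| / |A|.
K = |A + A| / |A| = 15/5 = 3

Enumerate A + A = {a + b : a, b ∈ A}. With |A| = 5, there are |A|^2 = 25 ordered sum pairs; collecting distinct values, A + A = {-26, -23, -20, -6, -4, -3, -1, 12, 14, 15, 16, 18, 32, 34, 50}, so |A + A| = 15. Thus K = 15/5 = 3. For comparison, the minimum possible |A + A| over all 5-element sets is 2·5 − 1 = 9 (so min K = 9/5), attained only by arithmetic progressions.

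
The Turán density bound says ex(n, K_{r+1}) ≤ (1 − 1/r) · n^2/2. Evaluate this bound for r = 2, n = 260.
Turán density bound = (1/2) · 260^2/2 = 16900

Turán's theorem: ex(n, K_{r+1}) is achieved by the complete r-partite Turán graph T(n, r) with parts as balanced as possible, and is at most (1 − 1/r) · n^2/2. For r = 2, n = 260: the density bound is (1/2) · 67600/2 = 16900. Since 2 ∣ 260, the Turán graph T(260, 2) has parts of equal size 130, and its edge count e(T(260, 2)) = 16900 attains the density bound exactly.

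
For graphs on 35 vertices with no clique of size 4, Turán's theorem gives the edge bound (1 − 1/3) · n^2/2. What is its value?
Turán density bound = (2/3) · 35^2/2 = 1225/3 ≈ 408.3333

Turán's theorem: ex(n, K_{r+1}) is achieved by the complete r-partite Turán graph T(n, r) with parts as balanced as possible, and is at most (1 − 1/r) · n^2/2. For r = 3, n = 35: the density bound is (2/3) · 1225/2 = 1225/3 ≈ 408.3333. The integer-valued extremum is e(T(35, 3)) = 408, which is strictly less than the density bound 1225/3 since 3 ∤ 35 (the parts of T(35, 3) cannot all be equal).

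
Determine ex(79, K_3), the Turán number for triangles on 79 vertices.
ex(79, K_3) = ⌊79^2/4⌋ = 1560

Mantel (1907): a triangle-free graph on n vertices has at most ⌊n^2/4⌋ edges, with equality for the complete bipartite graph K_{⌊n/2⌋, ⌈n/2⌉}. For n = 79: ⌊79^2/4⌋ = ⌊6241/4⌋ = 1560. The extremal graph is K_{39, 40}, which has 39·40 = 1560 edges.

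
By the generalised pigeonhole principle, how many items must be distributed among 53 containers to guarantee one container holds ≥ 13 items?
n = (13 − 1)·53 + 1 = 637

By the generalised pigeonhole principle, to guarantee some box contains ≥ r objects we need more than (r − 1) · k objects total. Threshold: n = (r − 1) · k + 1. With r = 13 and k = 53: n = 12 · 53 + 1 = 636 + 1 = 637. For n = 636 = 12 · 53, we can put exactly 12 objects in every box, avoiding 13 in any single one — so 637 is tight.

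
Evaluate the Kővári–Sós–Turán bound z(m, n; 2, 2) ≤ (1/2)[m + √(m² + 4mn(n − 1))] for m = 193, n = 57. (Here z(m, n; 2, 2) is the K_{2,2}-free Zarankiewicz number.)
z(193, 57; 2, 2) ≤ (1/2)[193 + √(193² + 4·193·57·56)] = (1/2)[193 + √2501473] = 887.3023

Kővári–Sós–Turán: let r_1, ..., r_193 be the row sums and z = Σ r_i the total number of 1s. Each pair of columns can share at most one row with both entries 1 (else a 2×2 all-ones block appears), so Σ_i C(r_i, 2) ≤ C(57, 2) = 1596. By convexity Σ_i C(r_i, 2) ≥ 193·C(z/193, 2) = z(z − 193)/(2·193), giving z² − 193z − 193·57·56 ≤ 0 and hence z ≤ (1/2)[193 + √(37249 + 4·616056)] = (1/2)[193 + √2501473] ≈ (1/2)(193 + 1581.6046) = 887.3023.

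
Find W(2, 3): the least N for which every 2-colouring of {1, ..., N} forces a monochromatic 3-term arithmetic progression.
W(2, 3) = 9

Lower bound: the 2-colouring RRBBRRBB of {1, ..., 8} (R at positions {1, 2, 5, 6}, B at {3, 4, 7, 8}) contains no monochromatic 3-term AP, so W(2, 3) > 8. Upper bound: a case analysis on any 2-colouring of {1, ..., 9} forces such an AP. Hence W(2, 3) = 9.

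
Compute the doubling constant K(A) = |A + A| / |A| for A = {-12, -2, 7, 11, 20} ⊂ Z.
K = |A + A| / |A| = 14/5

Enumerate A + A = {a + b : a, b ∈ A}. With |A| = 5, there are |A|^2 = 25 ordered sum pairs; collecting distinct values, A + A = {-24, -14, -5, -4, -1, 5, 8, 9, 14, 18, 22, 27, 31, 40}, so |A + A| = 14. Thus K = 14/5. For comparison, the minimum possible |A + A| over all 5-element sets is 2·5 − 1 = 9 (so min K = 9/5), attained only by arithmetic progressions.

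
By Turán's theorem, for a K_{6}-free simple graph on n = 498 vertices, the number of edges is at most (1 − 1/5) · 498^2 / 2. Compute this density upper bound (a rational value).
Turán density bound = (4/5) · 498^2/2 = 496008/5 ≈ 99201.6

Turán's theorem: ex(n, K_{r+1}) is achieved by the complete r-partite Turán graph T(n, r) with parts as balanced as possible, and is at most (1 − 1/r) · n^2/2. For r = 5, n = 498: the density bound is (4/5) · 248004/2 = 496008/5 ≈ 99201.6. The integer-valued extremum is e(T(498, 5)) = 99201, which is strictly less than the density bound 496008/5 since 5 ∤ 498 (the parts of T(498, 5) cannot all be equal).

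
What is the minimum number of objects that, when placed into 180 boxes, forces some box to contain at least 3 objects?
n = (3 − 1)·180 + 1 = 361

By the generalised pigeonhole principle, to guarantee some box contains ≥ r objects we need more than (r − 1) · k objects total. Threshold: n = (r − 1) · k + 1. With r = 3 and k = 180: n = 2 · 180 + 1 = 360 + 1 = 361. For n = 360 = 2 · 180, we can put exactly 2 objects in every box, avoiding 3 in any single one — so 361 is tight.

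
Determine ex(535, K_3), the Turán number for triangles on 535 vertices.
ex(535, K_3) = ⌊535^2/4⌋ = 71556

Mantel (1907): a triangle-free graph on n vertices has at most ⌊n^2/4⌋ edges, with equality for the complete bipartite graph K_{⌊n/2⌋, ⌈n/2⌉}. For n = 535: ⌊535^2/4⌋ = ⌊286225/4⌋ = 71556. The extremal graph is K_{267, 268}, which has 267·268 = 71556 edges.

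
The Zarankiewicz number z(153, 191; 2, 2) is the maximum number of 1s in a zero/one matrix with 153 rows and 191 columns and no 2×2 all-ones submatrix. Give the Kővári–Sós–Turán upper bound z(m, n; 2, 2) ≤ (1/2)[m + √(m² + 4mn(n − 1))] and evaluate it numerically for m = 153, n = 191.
z(153, 191; 2, 2) ≤ (1/2)[153 + √(153² + 4·153·191·190)] = (1/2)[153 + √22232889] = 2434.0882

Kővári–Sós–Turán: let r_1, ..., r_153 be the row sums and z = Σ r_i the total number of 1s. Each pair of columns can share at most one row with both entries 1 (else a 2×2 all-ones block appears), so Σ_i C(r_i, 2) ≤ C(191, 2) = 18145. By convexity Σ_i C(r_i, 2) ≥ 153·C(z/153, 2) = z(z − 153)/(2·153), giving z² − 153z − 153·191·190 ≤ 0 and hence z ≤ (1/2)[153 + √(23409 + 4·5552370)] = (1/2)[153 + √22232889] ≈ (1/2)(153 + 4715.1765) = 2434.0882.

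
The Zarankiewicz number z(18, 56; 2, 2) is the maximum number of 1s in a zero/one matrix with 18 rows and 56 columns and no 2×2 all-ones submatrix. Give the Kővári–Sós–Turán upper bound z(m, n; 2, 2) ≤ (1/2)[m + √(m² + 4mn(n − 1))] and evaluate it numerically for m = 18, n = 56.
z(18, 56; 2, 2) ≤ (1/2)[18 + √(18² + 4·18·56·55)] = (1/2)[18 + √222084] = 244.6289

Kővári–Sós–Turán: let r_1, ..., r_18 be the row sums and z = Σ r_i the total number of 1s. Each pair of columns can share at most one row with both entries 1 (else a 2×2 all-ones block appears), so Σ_i C(r_i, 2) ≤ C(56, 2) = 1540. By convexity Σ_i C(r_i, 2) ≥ 18·C(z/18, 2) = z(z − 18)/(2·18), giving z² − 18z − 18·56·55 ≤ 0 and hence z ≤ (1/2)[18 + √(324 + 4·55440)] = (1/2)[18 + √222084] ≈ (1/2)(18 + 471.2579) = 244.6289.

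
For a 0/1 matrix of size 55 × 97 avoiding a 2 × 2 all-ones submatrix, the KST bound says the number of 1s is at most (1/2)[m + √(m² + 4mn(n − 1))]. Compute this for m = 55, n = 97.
z(55, 97; 2, 2) ≤ (1/2)[55 + √(55² + 4·55·97·96)] = (1/2)[55 + √2051665] = 743.6817

Kővári–Sós–Turán: let r_1, ..., r_55 be the row sums and z = Σ r_i the total number of 1s. Each pair of columns can share at most one row with both entries 1 (else a 2×2 all-ones block appears), so Σ_i C(r_i, 2) ≤ C(97, 2) = 4656. By convexity Σ_i C(r_i, 2) ≥ 55·C(z/55, 2) = z(z − 55)/(2·55), giving z² − 55z − 55·97·96 ≤ 0 and hence z ≤ (1/2)[55 + √(3025 + 4·512160)] = (1/2)[55 + √2051665] ≈ (1/2)(55 + 1432.3634) = 743.6817.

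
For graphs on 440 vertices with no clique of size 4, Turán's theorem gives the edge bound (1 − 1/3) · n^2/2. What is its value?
Turán density bound = (2/3) · 440^2/2 = 193600/3 ≈ 64533.3333

Turán's theorem: ex(n, K_{r+1}) is achieved by the complete r-partite Turán graph T(n, r) with parts as balanced as possible, and is at most (1 − 1/r) · n^2/2. For r = 3, n = 440: the density bound is (2/3) · 193600/2 = 193600/3 ≈ 64533.3333. The integer-valued extremum is e(T(440, 3)) = 64533, which is strictly less than the density bound 193600/3 since 3 ∤ 440 (the parts of T(440, 3) cannot all be equal).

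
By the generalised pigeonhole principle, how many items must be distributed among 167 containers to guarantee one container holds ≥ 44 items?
n = (44 − 1)·167 + 1 = 7182

By the generalised pigeonhole principle, to guarantee some box contains ≥ r objects we need more than (r − 1) · k objects total. Threshold: n = (r − 1) · k + 1. With r = 44 and k = 167: n = 43 · 167 + 1 = 7181 + 1 = 7182. For n = 7181 = 43 · 167, we can put exactly 43 objects in every box, avoiding 44 in any single one — so 7182 is tight.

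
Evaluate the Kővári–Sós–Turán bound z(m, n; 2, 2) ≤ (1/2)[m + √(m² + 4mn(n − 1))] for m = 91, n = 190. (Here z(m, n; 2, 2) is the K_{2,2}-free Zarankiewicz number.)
z(91, 190; 2, 2) ≤ (1/2)[91 + √(91² + 4·91·190·189)] = (1/2)[91 + √13079521] = 1853.781

Kővári–Sós–Turán: let r_1, ..., r_91 be the row sums and z = Σ r_i the total number of 1s. Each pair of columns can share at most one row with both entries 1 (else a 2×2 all-ones block appears), so Σ_i C(r_i, 2) ≤ C(190, 2) = 17955. By convexity Σ_i C(r_i, 2) ≥ 91·C(z/91, 2) = z(z − 91)/(2·91), giving z² − 91z − 91·190·189 ≤ 0 and hence z ≤ (1/2)[91 + √(8281 + 4·3267810)] = (1/2)[91 + √13079521] ≈ (1/2)(91 + 3616.562) = 1853.781.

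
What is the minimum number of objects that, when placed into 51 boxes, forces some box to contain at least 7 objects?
n = (7 − 1)·51 + 1 = 307

By the generalised pigeonhole principle, to guarantee some box contains ≥ r objects we need more than (r − 1) · k objects total. Threshold: n = (r − 1) · k + 1. With r = 7 and k = 51: n = 6 · 51 + 1 = 306 + 1 = 307. For n = 306 = 6 · 51, we can put exactly 6 objects in every box, avoiding 7 in any single one — so 307 is tight.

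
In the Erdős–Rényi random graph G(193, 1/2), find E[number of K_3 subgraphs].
E[# K_3] = C(193, 3) · (1/2)^C(3, 2) = 1179616 / 2^3 = 147452

For each 3-subset S of vertices (there are C(193, 3) = 1179616 such S), let X_S = 1 if S induces a K_3 (all C(3, 2) = 3 edges present). Then P(X_S = 1) = (1/2)^3 = 1/8. By linearity of expectation, E[# K_3] = C(193, 3) · (1/2)^3 = 1179616 / 8 = 147452.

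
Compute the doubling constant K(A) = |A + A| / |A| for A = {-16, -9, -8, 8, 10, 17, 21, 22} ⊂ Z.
K = |A + A| / |A| = 34/8 = 17/4

Enumerate A + A = {a + b : a, b ∈ A}. With |A| = 8, there are |A|^2 = 64 ordered sum pairs; collecting distinct values, A + A = {-32, -25, -24, -18, -17, -16, -8, -6, -1, 0, 1, 2, 5, 6, 8, 9, 12, 13, 14, 16, 18, 20, 25, 27, 29, 30, 31, 32, 34, 38, 39, 42, 43, 44}, so |A + A| = 34. Thus K = 34/8 = 17/4. For comparison, the minimum possible |A + A| over all 8-element sets is 2·8 − 1 = 15 (so min K = 15/8), attained only by arithmetic progressions.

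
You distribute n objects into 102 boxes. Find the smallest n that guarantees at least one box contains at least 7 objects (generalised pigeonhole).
n = (7 − 1)·102 + 1 = 613

By the generalised pigeonhole principle, to guarantee some box contains ≥ r objects we need more than (r − 1) · k objects total. Threshold: n = (r − 1) · k + 1. With r = 7 and k = 102: n = 6 · 102 + 1 = 612 + 1 = 613. For n = 612 = 6 · 102, we can put exactly 6 objects in every box, avoiding 7 in any single one — so 613 is tight.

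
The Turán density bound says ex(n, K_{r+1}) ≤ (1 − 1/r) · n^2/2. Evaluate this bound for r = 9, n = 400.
Turán density bound = (8/9) · 400^2/2 = 640000/9 ≈ 71111.1111

Turán's theorem: ex(n, K_{r+1}) is achieved by the complete r-partite Turán graph T(n, r) with parts as balanced as possible, and is at most (1 − 1/r) · n^2/2. For r = 9, n = 400: the density bound is (8/9) · 160000/2 = 640000/9 ≈ 71111.1111. The integer-valued extremum is e(T(400, 9)) = 71110, which is strictly less than the density bound 640000/9 since 9 ∤ 400 (the parts of T(400, 9) cannot all be equal).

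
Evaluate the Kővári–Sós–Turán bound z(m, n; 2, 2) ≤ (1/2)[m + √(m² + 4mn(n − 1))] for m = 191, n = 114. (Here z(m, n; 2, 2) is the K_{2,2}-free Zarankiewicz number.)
z(191, 114; 2, 2) ≤ (1/2)[191 + √(191² + 4·191·114·113)] = (1/2)[191 + √9878329] = 1666.9905

Kővári–Sós–Turán: let r_1, ..., r_191 be the row sums and z = Σ r_i the total number of 1s. Each pair of columns can share at most one row with both entries 1 (else a 2×2 all-ones block appears), so Σ_i C(r_i, 2) ≤ C(114, 2) = 6441. By convexity Σ_i C(r_i, 2) ≥ 191·C(z/191, 2) = z(z − 191)/(2·191), giving z² − 191z − 191·114·113 ≤ 0 and hence z ≤ (1/2)[191 + √(36481 + 4·2460462)] = (1/2)[191 + √9878329] ≈ (1/2)(191 + 3142.9809) = 1666.9905.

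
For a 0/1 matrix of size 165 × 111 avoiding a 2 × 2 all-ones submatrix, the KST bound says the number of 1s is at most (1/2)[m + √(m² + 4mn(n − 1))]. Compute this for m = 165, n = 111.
z(165, 111; 2, 2) ≤ (1/2)[165 + √(165² + 4·165·111·110)] = (1/2)[165 + √8085825] = 1504.2793

Kővári–Sós–Turán: let r_1, ..., r_165 be the row sums and z = Σ r_i the total number of 1s. Each pair of columns can share at most one row with both entries 1 (else a 2×2 all-ones block appears), so Σ_i C(r_i, 2) ≤ C(111, 2) = 6105. By convexity Σ_i C(r_i, 2) ≥ 165·C(z/165, 2) = z(z − 165)/(2·165), giving z² − 165z − 165·111·110 ≤ 0 and hence z ≤ (1/2)[165 + √(27225 + 4·2014650)] = (1/2)[165 + √8085825] ≈ (1/2)(165 + 2843.5585) = 1504.2793.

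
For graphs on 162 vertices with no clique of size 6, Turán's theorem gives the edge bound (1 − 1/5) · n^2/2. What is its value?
Turán density bound = (4/5) · 162^2/2 = 52488/5 ≈ 10497.6

Turán's theorem: ex(n, K_{r+1}) is achieved by the complete r-partite Turán graph T(n, r) with parts as balanced as possible, and is at most (1 − 1/r) · n^2/2. For r = 5, n = 162: the density bound is (4/5) · 26244/2 = 52488/5 ≈ 10497.6. The integer-valued extremum is e(T(162, 5)) = 10497, which is strictly less than the density bound 52488/5 since 5 ∤ 162 (the parts of T(162, 5) cannot all be equal).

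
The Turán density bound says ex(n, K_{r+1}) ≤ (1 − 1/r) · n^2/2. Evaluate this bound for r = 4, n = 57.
Turán density bound = (3/4) · 57^2/2 = 9747/8 ≈ 1218.375

Turán's theorem: ex(n, K_{r+1}) is achieved by the complete r-partite Turán graph T(n, r) with parts as balanced as possible, and is at most (1 − 1/r) · n^2/2. For r = 4, n = 57: the density bound is (3/4) · 3249/2 = 9747/8 ≈ 1218.375. The integer-valued extremum is e(T(57, 4)) = 1218, which is strictly less than the density bound 9747/8 since 4 ∤ 57 (the parts of T(57, 4) cannot all be equal).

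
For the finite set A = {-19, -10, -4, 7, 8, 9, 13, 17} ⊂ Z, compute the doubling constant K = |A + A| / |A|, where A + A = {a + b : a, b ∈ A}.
K = |A + A| / |A| = 32/8 = 4

Enumerate A + A = {a + b : a, b ∈ A}. With |A| = 8, there are |A|^2 = 64 ordered sum pairs; collecting distinct values, A + A = {-38, -29, -23, -20, -14, -12, -11, -10, -8, -6, -3, -2, -1, 3, 4, 5, 7, 9, 13, 14, 15, 16, 17, 18, 20, 21, 22, 24, 25, 26, 30, 34}, so |A + A| = 32. Thus K = 32/8 = 4. For comparison, the minimum possible |A + A| over all 8-element sets is 2·8 − 1 = 15 (so min K = 15/8), attained only by arithmetic progressions.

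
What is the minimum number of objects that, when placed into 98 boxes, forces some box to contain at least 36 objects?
n = (36 − 1)·98 + 1 = 3431

By the generalised pigeonhole principle, to guarantee some box contains ≥ r objects we need more than (r − 1) · k objects total. Threshold: n = (r − 1) · k + 1. With r = 36 and k = 98: n = 35 · 98 + 1 = 3430 + 1 = 3431. For n = 3430 = 35 · 98, we can put exactly 35 objects in every box, avoiding 36 in any single one — so 3431 is tight.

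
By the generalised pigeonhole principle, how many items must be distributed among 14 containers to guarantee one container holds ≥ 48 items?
n = (48 − 1)·14 + 1 = 659

By the generalised pigeonhole principle, to guarantee some box contains ≥ r objects we need more than (r − 1) · k objects total. Threshold: n = (r − 1) · k + 1. With r = 48 and k = 14: n = 47 · 14 + 1 = 658 + 1 = 659. For n = 658 = 47 · 14, we can put exactly 47 objects in every box, avoiding 48 in any single one — so 659 is tight.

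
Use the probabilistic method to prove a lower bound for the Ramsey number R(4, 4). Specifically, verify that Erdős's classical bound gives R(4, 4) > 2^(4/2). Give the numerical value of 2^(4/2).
2^(4/2) = 4; so R(4, 4) > 4

Colour each edge of K_n uniformly at random with red/blue. The expected number of monochromatic K_4 is C(n, 4) · 2 · 2^(−C(4,2)). If C(n, 4) · 2^(1 − C(4,2)) < 1, then with positive probability no monochromatic K_4 exists, so R(4, 4) > n. The standard estimate C(n, 4) ≤ n^4/4! shows this inequality holds whenever n ≤ 2^(4/2) (since 4! · 2^(C(4,2) − 1) > 2^(4^2/2) ≥ n^4). Hence R(4, 4) > 2^(4/2) = 4.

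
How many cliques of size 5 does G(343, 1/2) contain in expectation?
E[# K_5] = C(343, 5) · (1/2)^C(5, 2) = 38421292833 / 2^10 ≈ 37520793.782227

For each 5-subset S of vertices (there are C(343, 5) = 38421292833 such S), let X_S = 1 if S induces a K_5 (all C(5, 2) = 10 edges present). Then P(X_S = 1) = (1/2)^10 = 1/1024. By linearity of expectation, E[# K_5] = C(343, 5) · (1/2)^10 = 38421292833 / 1024 ≈ 37520793.782227.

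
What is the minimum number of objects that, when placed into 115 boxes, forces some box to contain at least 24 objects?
n = (24 − 1)·115 + 1 = 2646

By the generalised pigeonhole principle, to guarantee some box contains ≥ r objects we need more than (r − 1) · k objects total. Threshold: n = (r − 1) · k + 1. With r = 24 and k = 115: n = 23 · 115 + 1 = 2645 + 1 = 2646. For n = 2645 = 23 · 115, we can put exactly 23 objects in every box, avoiding 24 in any single one — so 2646 is tight.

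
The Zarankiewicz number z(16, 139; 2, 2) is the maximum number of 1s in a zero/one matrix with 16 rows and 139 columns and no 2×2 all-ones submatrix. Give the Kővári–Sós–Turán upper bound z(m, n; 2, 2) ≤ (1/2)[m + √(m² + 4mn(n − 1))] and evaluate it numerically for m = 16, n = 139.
z(16, 139; 2, 2) ≤ (1/2)[16 + √(16² + 4·16·139·138)] = (1/2)[16 + √1227904] = 562.0541

Kővári–Sós–Turán: let r_1, ..., r_16 be the row sums and z = Σ r_i the total number of 1s. Each pair of columns can share at most one row with both entries 1 (else a 2×2 all-ones block appears), so Σ_i C(r_i, 2) ≤ C(139, 2) = 9591. By convexity Σ_i C(r_i, 2) ≥ 16·C(z/16, 2) = z(z − 16)/(2·16), giving z² − 16z − 16·139·138 ≤ 0 and hence z ≤ (1/2)[16 + √(256 + 4·306912)] = (1/2)[16 + √1227904] ≈ (1/2)(16 + 1108.1083) = 562.0541.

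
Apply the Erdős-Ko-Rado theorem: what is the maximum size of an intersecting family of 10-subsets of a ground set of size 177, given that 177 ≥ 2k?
max |F| = C(176, 9) = 362704129387600

Erdős-Ko-Rado (1961): when n ≥ 2k, max |F| = C(n−1, k−1). The bound is attained by the star {A : i ∈ A} for any fixed i ∈ [n]. Here C(177−1, 10−1) = C(176, 9) = 362704129387600.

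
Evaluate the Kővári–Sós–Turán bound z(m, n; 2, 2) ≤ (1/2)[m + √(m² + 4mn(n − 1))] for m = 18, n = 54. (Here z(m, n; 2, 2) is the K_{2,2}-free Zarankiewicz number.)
z(18, 54; 2, 2) ≤ (1/2)[18 + √(18² + 4·18·54·53)] = (1/2)[18 + √206388] = 236.1497

Kővári–Sós–Turán: let r_1, ..., r_18 be the row sums and z = Σ r_i the total number of 1s. Each pair of columns can share at most one row with both entries 1 (else a 2×2 all-ones block appears), so Σ_i C(r_i, 2) ≤ C(54, 2) = 1431. By convexity Σ_i C(r_i, 2) ≥ 18·C(z/18, 2) = z(z − 18)/(2·18), giving z² − 18z − 18·54·53 ≤ 0 and hence z ≤ (1/2)[18 + √(324 + 4·51516)] = (1/2)[18 + √206388] ≈ (1/2)(18 + 454.2995) = 236.1497.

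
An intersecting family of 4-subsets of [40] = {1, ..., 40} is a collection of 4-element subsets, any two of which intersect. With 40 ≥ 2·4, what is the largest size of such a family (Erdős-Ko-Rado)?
max |F| = C(39, 3) = 9139

Erdős-Ko-Rado (1961): when n ≥ 2k, max |F| = C(n−1, k−1). The bound is attained by the star {A : i ∈ A} for any fixed i ∈ [n]. Here C(40−1, 4−1) = C(39, 3) = 9139.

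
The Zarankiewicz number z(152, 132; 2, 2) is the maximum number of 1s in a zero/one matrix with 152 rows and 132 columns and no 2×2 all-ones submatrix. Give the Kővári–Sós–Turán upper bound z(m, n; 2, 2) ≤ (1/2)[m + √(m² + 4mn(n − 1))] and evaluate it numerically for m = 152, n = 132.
z(152, 132; 2, 2) ≤ (1/2)[152 + √(152² + 4·152·132·131)] = (1/2)[152 + √10536640] = 1699.0096

Kővári–Sós–Turán: let r_1, ..., r_152 be the row sums and z = Σ r_i the total number of 1s. Each pair of columns can share at most one row with both entries 1 (else a 2×2 all-ones block appears), so Σ_i C(r_i, 2) ≤ C(132, 2) = 8646. By convexity Σ_i C(r_i, 2) ≥ 152·C(z/152, 2) = z(z − 152)/(2·152), giving z² − 152z − 152·132·131 ≤ 0 and hence z ≤ (1/2)[152 + √(23104 + 4·2628384)] = (1/2)[152 + √10536640] ≈ (1/2)(152 + 3246.0191) = 1699.0096.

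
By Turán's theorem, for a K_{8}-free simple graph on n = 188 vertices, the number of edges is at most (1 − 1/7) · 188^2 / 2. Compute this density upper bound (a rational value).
Turán density bound = (6/7) · 188^2/2 = 106032/7 ≈ 15147.4286

Turán's theorem: ex(n, K_{r+1}) is achieved by the complete r-partite Turán graph T(n, r) with parts as balanced as possible, and is at most (1 − 1/r) · n^2/2. For r = 7, n = 188: the density bound is (6/7) · 35344/2 = 106032/7 ≈ 15147.4286. The integer-valued extremum is e(T(188, 7)) = 15147, which is strictly less than the density bound 106032/7 since 7 ∤ 188 (the parts of T(188, 7) cannot all be equal).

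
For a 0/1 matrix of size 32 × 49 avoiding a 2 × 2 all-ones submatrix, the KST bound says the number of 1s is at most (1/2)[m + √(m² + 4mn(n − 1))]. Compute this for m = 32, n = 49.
z(32, 49; 2, 2) ≤ (1/2)[32 + √(32² + 4·32·49·48)] = (1/2)[32 + √302080] = 290.809

Kővári–Sós–Turán: let r_1, ..., r_32 be the row sums and z = Σ r_i the total number of 1s. Each pair of columns can share at most one row with both entries 1 (else a 2×2 all-ones block appears), so Σ_i C(r_i, 2) ≤ C(49, 2) = 1176. By convexity Σ_i C(r_i, 2) ≥ 32·C(z/32, 2) = z(z − 32)/(2·32), giving z² − 32z − 32·49·48 ≤ 0 and hence z ≤ (1/2)[32 + √(1024 + 4·75264)] = (1/2)[32 + √302080] ≈ (1/2)(32 + 549.618) = 290.809.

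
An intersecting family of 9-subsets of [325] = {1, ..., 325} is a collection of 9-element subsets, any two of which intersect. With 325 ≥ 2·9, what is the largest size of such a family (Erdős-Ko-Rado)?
max |F| = C(324, 8) = 2760672930113736

The Erdős-Ko-Rado theorem states: for n ≥ 2k, an intersecting family of k-subsets of an n-element set has size at most C(n − 1, k − 1), with equality for 'star' families {A ⊆ [n] : |A| = k, i ∈ A} (fix an element i). For n = 325, k = 9: C(324, 8) = 2760672930113736.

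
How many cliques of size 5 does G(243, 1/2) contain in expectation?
E[# K_5] = C(243, 5) · (1/2)^C(5, 2) = 6774333588 / 2^10 = 1693583397/256 ≈ 6615560.144531

For each 5-subset S of vertices (there are C(243, 5) = 6774333588 such S), let X_S = 1 if S induces a K_5 (all C(5, 2) = 10 edges present). Then P(X_S = 1) = (1/2)^10 = 1/1024. By linearity of expectation, E[# K_5] = C(243, 5) · (1/2)^10 = 6774333588 / 1024 = 1693583397/256 ≈ 6615560.144531.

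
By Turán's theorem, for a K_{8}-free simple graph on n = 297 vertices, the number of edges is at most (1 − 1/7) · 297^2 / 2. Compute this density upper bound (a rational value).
Turán density bound = (6/7) · 297^2/2 = 264627/7 ≈ 37803.8571

Turán's theorem: ex(n, K_{r+1}) is achieved by the complete r-partite Turán graph T(n, r) with parts as balanced as possible, and is at most (1 − 1/r) · n^2/2. For r = 7, n = 297: the density bound is (6/7) · 88209/2 = 264627/7 ≈ 37803.8571. The integer-valued extremum is e(T(297, 7)) = 37803, which is strictly less than the density bound 264627/7 since 7 ∤ 297 (the parts of T(297, 7) cannot all be equal).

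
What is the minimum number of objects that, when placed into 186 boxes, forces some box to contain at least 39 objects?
n = (39 − 1)·186 + 1 = 7069

By the generalised pigeonhole principle, to guarantee some box contains ≥ r objects we need more than (r − 1) · k objects total. Threshold: n = (r − 1) · k + 1. With r = 39 and k = 186: n = 38 · 186 + 1 = 7068 + 1 = 7069. For n = 7068 = 38 · 186, we can put exactly 38 objects in every box, avoiding 39 in any single one — so 7069 is tight.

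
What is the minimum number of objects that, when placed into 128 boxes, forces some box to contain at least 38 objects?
n = (38 − 1)·128 + 1 = 4737

By the generalised pigeonhole principle, to guarantee some box contains ≥ r objects we need more than (r − 1) · k objects total. Threshold: n = (r − 1) · k + 1. With r = 38 and k = 128: n = 37 · 128 + 1 = 4736 + 1 = 4737. For n = 4736 = 37 · 128, we can put exactly 37 objects in every box, avoiding 38 in any single one — so 4737 is tight.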